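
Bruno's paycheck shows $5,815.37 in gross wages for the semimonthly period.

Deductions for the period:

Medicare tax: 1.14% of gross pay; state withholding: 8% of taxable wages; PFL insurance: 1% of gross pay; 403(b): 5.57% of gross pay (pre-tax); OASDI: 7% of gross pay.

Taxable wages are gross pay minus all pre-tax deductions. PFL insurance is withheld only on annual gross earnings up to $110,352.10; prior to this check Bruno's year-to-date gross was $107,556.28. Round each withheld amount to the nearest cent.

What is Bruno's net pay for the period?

$4,550.79

403(b): $5,815.37 × 0.0557 = $323.92
Taxable wages = $5,815.37 − $323.92 = $5,491.45
State withholding: $5,491.45 × 0.08 = $439.32
Medicare tax: $5,815.37 × 0.0114 = $66.30
OASDI: $5,815.37 × 0.07 = $407.08
PFL insurance: only $110,352.10 − $107,556.28 = $2,795.82 of this check is subject → $2,795.82 × 0.01 = $27.96
Total deductions = $323.92 + $439.32 + $66.30 + $407.08 + $27.96 = $1,264.58
Net pay = $5,815.37 − $1,264.58 = $4,550.79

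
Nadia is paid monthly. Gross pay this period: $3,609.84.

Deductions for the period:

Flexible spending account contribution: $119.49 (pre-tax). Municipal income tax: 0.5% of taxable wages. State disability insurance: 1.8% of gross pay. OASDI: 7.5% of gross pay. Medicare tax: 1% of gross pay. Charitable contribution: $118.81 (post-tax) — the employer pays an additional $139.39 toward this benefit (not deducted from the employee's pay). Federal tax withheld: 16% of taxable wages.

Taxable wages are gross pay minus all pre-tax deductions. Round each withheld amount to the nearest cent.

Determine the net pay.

$2,423.81

Flexible spending account contribution: $119.49
Taxable wages = $3,609.84 − $119.49 = $3,490.35
Federal tax withheld: $3,490.35 × 0.16 = $558.46
Municipal income tax: $3,490.35 × 0.005 = $17.45
State disability insurance: $3,609.84 × 0.018 = $64.98
Medicare tax: $3,609.84 × 0.01 = $36.10
OASDI: $3,609.84 × 0.075 = $270.74
Charitable contribution: $118.81
(Employer's $139.39 toward charitable contribution is not withheld from the employee.)
Total deductions = $119.49 + $558.46 + $17.45 + $64.98 + $36.10 + $270.74 + $118.81 = $1,186.03
Net pay = $3,609.84 − $1,186.03 = $2,423.81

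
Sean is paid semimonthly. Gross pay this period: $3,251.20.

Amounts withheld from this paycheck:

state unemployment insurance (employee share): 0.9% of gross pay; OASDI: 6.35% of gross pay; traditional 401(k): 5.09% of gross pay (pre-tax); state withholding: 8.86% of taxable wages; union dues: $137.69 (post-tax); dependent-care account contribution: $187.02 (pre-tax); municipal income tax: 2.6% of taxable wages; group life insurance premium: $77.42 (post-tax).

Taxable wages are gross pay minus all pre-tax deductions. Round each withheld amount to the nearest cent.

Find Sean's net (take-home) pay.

$2,115.68

Traditional 401(k): $3,251.20 × 0.0509 = $165.49
Dependent-care account contribution: $187.02
Pre-tax total = $165.49 + $187.02 = $352.51
Taxable wages = $3,251.20 − $352.51 = $2,898.69
Municipal income tax: $2,898.69 × 0.026 = $75.37
State withholding: $2,898.69 × 0.0886 = $256.82
State unemployment insurance (employee share): $3,251.20 × 0.009 = $29.26
OASDI: $3,251.20 × 0.0635 = $206.45
Group life insurance premium: $77.42
Union dues: $137.69
Total deductions = $165.49 + $187.02 + $75.37 + $256.82 + $29.26 + $206.45 + $77.42 + $137.69 = $1,135.52
Net pay = $3,251.20 − $1,135.52 = $2,115.68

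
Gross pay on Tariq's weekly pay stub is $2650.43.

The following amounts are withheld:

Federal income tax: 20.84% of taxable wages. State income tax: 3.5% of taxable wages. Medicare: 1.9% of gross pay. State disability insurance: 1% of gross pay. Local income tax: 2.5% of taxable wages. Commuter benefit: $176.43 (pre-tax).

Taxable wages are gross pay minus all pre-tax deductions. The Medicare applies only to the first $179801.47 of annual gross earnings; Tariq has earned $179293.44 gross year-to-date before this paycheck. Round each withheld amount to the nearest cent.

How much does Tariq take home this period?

Commuter benefit: $176.43
Taxable wages = $2650.43 − $176.43 = $2474.00
Local income tax: $2474.00 × 0.025 = $61.85
State income tax: $2474.00 × 0.035 = $86.59
Federal income tax: $2474.00 × 0.2084 = $515.58
Medicare: only $179801.47 − $179293.44 = $508.03 of this check is subject → $508.03 × 0.019 = $9.65
State disability insurance: $2650.43 × 0.01 = $26.50
Total deductions = $176.43 + $61.85 + $86.59 + $515.58 + $9.65 + $26.50 = $876.60
Net pay = $2650.43 − $876.60 = $1773.83

$1773.83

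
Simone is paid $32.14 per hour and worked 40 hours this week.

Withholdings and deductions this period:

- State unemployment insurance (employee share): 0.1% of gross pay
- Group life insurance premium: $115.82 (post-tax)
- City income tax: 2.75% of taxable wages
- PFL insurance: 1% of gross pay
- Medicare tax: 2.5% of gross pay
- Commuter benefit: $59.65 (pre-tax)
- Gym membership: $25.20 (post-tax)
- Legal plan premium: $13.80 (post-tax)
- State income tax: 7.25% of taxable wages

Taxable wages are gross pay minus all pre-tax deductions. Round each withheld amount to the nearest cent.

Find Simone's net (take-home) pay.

$902.25

Gross pay: 40 × $32.14 = $1285.60
Commuter benefit: $59.65
Taxable wages = $1285.60 − $59.65 = $1225.95
State income tax: $1225.95 × 0.0725 = $88.88
City income tax: $1225.95 × 0.0275 = $33.71
PFL insurance: $1285.60 × 0.01 = $12.86
Medicare tax: $1285.60 × 0.025 = $32.14
State unemployment insurance (employee share): $1285.60 × 0.001 = $1.29
Gym membership: $25.20
Group life insurance premium: $115.82
Legal plan premium: $13.80
Total deductions = $59.65 + $88.88 + $33.71 + $12.86 + $32.14 + $1.29 + $25.20 + $115.82 + $13.80 = $383.35
Net pay = $1285.60 − $383.35 = $902.25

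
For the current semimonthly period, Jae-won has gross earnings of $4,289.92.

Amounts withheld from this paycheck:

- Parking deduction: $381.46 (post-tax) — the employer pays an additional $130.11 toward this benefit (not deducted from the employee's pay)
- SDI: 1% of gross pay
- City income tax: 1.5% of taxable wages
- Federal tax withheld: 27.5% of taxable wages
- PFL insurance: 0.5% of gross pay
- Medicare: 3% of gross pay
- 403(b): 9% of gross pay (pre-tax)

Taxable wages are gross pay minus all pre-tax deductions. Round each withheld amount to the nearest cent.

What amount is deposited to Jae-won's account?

$2,197.21

403(b): $4,289.92 × 0.09 = $386.09
Taxable wages = $4,289.92 − $386.09 = $3,903.83
City income tax: $3,903.83 × 0.015 = $58.56
Federal tax withheld: $3,903.83 × 0.275 = $1,073.55
Medicare: $4,289.92 × 0.03 = $128.70
PFL insurance: $4,289.92 × 0.005 = $21.45
SDI: $4,289.92 × 0.01 = $42.90
Parking deduction: $381.46
(Employer's $130.11 toward parking deduction is not withheld from the employee.)
Total deductions = $386.09 + $58.56 + $1,073.55 + $128.70 + $21.45 + $42.90 + $381.46 = $2,092.71
Net pay = $4,289.92 − $2,092.71 = $2,197.21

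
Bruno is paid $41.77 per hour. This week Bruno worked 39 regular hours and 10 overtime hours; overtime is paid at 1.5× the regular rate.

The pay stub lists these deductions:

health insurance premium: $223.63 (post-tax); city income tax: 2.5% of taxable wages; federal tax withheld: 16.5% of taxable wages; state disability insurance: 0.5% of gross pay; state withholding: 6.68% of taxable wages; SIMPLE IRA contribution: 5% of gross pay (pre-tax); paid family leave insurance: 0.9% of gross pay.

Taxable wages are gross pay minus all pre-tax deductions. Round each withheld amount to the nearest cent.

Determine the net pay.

Regular pay: 39 × $41.77 = $1,629.03
Overtime pay: 10 × $41.77 × 1.5 = $626.55
Gross pay = $1,629.03 + $626.55 = $2,255.58
SIMPLE IRA contribution: $2,255.58 × 0.05 = $112.78
Taxable wages = $2,255.58 − $112.78 = $2,142.80
Federal tax withheld: $2,142.80 × 0.165 = $353.56
State withholding: $2,142.80 × 0.0668 = $143.14
City income tax: $2,142.80 × 0.025 = $53.57
Paid family leave insurance: $2,255.58 × 0.009 = $20.30
State disability insurance: $2,255.58 × 0.005 = $11.28
Health insurance premium: $223.63
Total deductions = $112.78 + $353.56 + $143.14 + $53.57 + $20.30 + $11.28 + $223.63 = $918.26
Net pay = $2,255.58 − $918.26 = $1,337.32

$1,337.32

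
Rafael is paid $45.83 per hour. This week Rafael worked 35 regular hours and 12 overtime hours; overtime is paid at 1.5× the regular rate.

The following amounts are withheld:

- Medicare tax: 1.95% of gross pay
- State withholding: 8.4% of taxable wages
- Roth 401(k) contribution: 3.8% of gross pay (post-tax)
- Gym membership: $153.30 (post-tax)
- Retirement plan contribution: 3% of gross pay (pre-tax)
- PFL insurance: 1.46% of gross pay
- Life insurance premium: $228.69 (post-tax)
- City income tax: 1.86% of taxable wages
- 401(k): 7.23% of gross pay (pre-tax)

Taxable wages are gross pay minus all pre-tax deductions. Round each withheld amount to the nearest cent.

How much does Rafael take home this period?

$1,399.66

Regular pay: 35 × $45.83 = $1,604.05
Overtime pay: 12 × $45.83 × 1.5 = $824.94
Gross pay = $1,604.05 + $824.94 = $2,428.99
Retirement plan contribution: $2,428.99 × 0.03 = $72.87
401(k): $2,428.99 × 0.0723 = $175.62
Pre-tax total = $72.87 + $175.62 = $248.49
Taxable wages = $2,428.99 − $248.49 = $2,180.50
State withholding: $2,180.50 × 0.084 = $183.16
City income tax: $2,180.50 × 0.0186 = $40.56
Medicare tax: $2,428.99 × 0.0195 = $47.37
PFL insurance: $2,428.99 × 0.0146 = $35.46
Roth 401(k) contribution: $2,428.99 × 0.038 = $92.30
Gym membership: $153.30
Life insurance premium: $228.69
Total deductions = $72.87 + $175.62 + $183.16 + $40.56 + $47.37 + $35.46 + $92.30 + $153.30 + $228.69 = $1,029.33
Net pay = $2,428.99 − $1,029.33 = $1,399.66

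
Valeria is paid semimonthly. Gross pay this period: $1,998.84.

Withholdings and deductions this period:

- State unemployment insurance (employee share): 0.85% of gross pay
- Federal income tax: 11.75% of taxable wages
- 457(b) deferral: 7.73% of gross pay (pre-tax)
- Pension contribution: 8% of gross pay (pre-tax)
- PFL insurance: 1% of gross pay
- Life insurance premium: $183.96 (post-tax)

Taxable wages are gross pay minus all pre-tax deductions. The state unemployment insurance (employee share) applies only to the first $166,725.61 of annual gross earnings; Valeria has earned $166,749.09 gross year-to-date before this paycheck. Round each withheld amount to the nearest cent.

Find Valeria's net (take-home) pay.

Pension contribution: $1,998.84 × 0.08 = $159.91
457(b) deferral: $1,998.84 × 0.0773 = $154.51
Pre-tax total = $159.91 + $154.51 = $314.42
Taxable wages = $1,998.84 − $314.42 = $1,684.42
Federal income tax: $1,684.42 × 0.1175 = $197.92
State unemployment insurance (employee share): annual cap $166,725.61 already reached (YTD $166,749.09), so $0.00
PFL insurance: $1,998.84 × 0.01 = $19.99
Life insurance premium: $183.96
Total deductions = $159.91 + $154.51 + $197.92 + $0.00 + $19.99 + $183.96 = $716.29
Net pay = $1,998.84 − $716.29 = $1,282.55

$1,282.55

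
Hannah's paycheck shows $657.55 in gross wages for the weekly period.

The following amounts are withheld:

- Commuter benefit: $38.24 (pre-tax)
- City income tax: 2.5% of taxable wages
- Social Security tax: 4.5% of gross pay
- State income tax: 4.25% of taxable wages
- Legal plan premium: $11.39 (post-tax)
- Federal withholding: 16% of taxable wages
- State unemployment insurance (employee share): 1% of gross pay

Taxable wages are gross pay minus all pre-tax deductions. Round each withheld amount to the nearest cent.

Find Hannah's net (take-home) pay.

Commuter benefit: $38.24
Taxable wages = $657.55 − $38.24 = $619.31
State income tax: $619.31 × 0.0425 = $26.32
City income tax: $619.31 × 0.025 = $15.48
Federal withholding: $619.31 × 0.16 = $99.09
Social Security tax: $657.55 × 0.045 = $29.59
State unemployment insurance (employee share): $657.55 × 0.01 = $6.58
Legal plan premium: $11.39
Total deductions = $38.24 + $26.32 + $15.48 + $99.09 + $29.59 + $6.58 + $11.39 = $226.69
Net pay = $657.55 − $226.69 = $430.86

$430.86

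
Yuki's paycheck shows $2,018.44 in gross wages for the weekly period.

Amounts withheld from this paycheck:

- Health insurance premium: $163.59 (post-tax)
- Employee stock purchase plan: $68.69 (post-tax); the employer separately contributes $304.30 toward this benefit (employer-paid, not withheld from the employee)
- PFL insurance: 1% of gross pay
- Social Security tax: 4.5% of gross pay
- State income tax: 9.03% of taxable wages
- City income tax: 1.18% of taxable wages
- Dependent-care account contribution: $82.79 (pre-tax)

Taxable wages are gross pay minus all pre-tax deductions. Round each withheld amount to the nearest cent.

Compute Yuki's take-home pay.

Dependent-care account contribution: $82.79
Taxable wages = $2,018.44 − $82.79 = $1,935.65
State income tax: $1,935.65 × 0.0903 = $174.79
City income tax: $1,935.65 × 0.0118 = $22.84
PFL insurance: $2,018.44 × 0.01 = $20.18
Social Security tax: $2,018.44 × 0.045 = $90.83
Employee stock purchase plan: $68.69
Health insurance premium: $163.59
(Employer's $304.30 toward employee stock purchase plan is not withheld from the employee.)
Total deductions = $82.79 + $174.79 + $22.84 + $20.18 + $90.83 + $68.69 + $163.59 = $623.71
Net pay = $2,018.44 − $623.71 = $1,394.73

$1,394.73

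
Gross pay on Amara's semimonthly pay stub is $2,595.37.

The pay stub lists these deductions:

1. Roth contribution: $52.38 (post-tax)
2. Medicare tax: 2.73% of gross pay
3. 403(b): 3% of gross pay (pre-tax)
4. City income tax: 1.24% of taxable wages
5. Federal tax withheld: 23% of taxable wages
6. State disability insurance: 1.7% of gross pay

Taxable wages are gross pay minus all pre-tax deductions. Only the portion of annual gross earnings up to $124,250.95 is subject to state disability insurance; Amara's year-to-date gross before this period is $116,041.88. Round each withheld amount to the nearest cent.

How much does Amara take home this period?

$1,739.91

403(b): $2,595.37 × 0.03 = $77.86
Taxable wages = $2,595.37 − $77.86 = $2,517.51
City income tax: $2,517.51 × 0.0124 = $31.22
Federal tax withheld: $2,517.51 × 0.23 = $579.03
State disability insurance: cap not yet reached, full $2,595.37 is subject → $2,595.37 × 0.017 = $44.12
Medicare tax: $2,595.37 × 0.0273 = $70.85
Roth contribution: $52.38
Total deductions = $77.86 + $31.22 + $579.03 + $44.12 + $70.85 + $52.38 = $855.46
Net pay = $2,595.37 − $855.46 = $1,739.91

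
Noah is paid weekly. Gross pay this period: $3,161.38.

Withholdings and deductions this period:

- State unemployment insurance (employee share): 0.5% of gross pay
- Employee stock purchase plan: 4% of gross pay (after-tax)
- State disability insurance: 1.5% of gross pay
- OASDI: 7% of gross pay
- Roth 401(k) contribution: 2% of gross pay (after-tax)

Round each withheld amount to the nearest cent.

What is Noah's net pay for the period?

$2,687.16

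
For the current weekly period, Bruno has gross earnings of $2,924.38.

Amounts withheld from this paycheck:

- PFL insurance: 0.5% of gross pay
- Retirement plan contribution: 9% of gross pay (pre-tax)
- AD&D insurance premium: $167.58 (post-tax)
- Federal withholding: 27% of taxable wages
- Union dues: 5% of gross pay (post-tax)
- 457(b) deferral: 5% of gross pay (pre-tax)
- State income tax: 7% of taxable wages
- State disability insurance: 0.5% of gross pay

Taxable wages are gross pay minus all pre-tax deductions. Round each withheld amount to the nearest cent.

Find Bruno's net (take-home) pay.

Retirement plan contribution: $2,924.38 × 0.09 = $263.19
457(b) deferral: $2,924.38 × 0.05 = $146.22
Pre-tax total = $263.19 + $146.22 = $409.41
Taxable wages = $2,924.38 − $409.41 = $2,514.97
Federal withholding: $2,514.97 × 0.27 = $679.04
State income tax: $2,514.97 × 0.07 = $176.05
State disability insurance: $2,924.38 × 0.005 = $14.62
PFL insurance: $2,924.38 × 0.005 = $14.62
Union dues: $2,924.38 × 0.05 = $146.22
AD&D insurance premium: $167.58
Total deductions = $263.19 + $146.22 + $679.04 + $176.05 + $14.62 + $14.62 + $146.22 + $167.58 = $1,607.54
Net pay = $2,924.38 − $1,607.54 = $1,316.84

$1,316.84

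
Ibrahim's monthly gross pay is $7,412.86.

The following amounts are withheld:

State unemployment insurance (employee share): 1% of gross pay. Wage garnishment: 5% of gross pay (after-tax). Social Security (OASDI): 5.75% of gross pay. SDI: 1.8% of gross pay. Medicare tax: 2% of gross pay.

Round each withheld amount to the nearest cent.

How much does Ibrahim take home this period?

SDI: $7,412.86 × 0.018 = $133.43
Social Security (OASDI): $7,412.86 × 0.0575 = $426.24
Medicare tax: $7,412.86 × 0.02 = $148.26
State unemployment insurance (employee share): $7,412.86 × 0.01 = $74.13
Wage garnishment: $7,412.86 × 0.05 = $370.64
Total deductions = $133.43 + $426.24 + $148.26 + $74.13 + $370.64 = $1,152.70
Net pay = $7,412.86 − $1,152.70 = $6,260.16

$6,260.16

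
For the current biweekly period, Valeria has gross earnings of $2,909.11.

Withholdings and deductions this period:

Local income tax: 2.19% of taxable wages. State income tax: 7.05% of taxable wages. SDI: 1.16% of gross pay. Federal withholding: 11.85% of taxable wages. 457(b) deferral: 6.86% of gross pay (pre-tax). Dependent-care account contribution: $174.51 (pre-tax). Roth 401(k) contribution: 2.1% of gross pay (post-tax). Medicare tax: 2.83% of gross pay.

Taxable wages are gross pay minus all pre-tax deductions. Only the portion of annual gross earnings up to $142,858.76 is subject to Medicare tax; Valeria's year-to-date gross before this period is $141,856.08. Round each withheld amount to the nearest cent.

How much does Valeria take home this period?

$1,877.18

Dependent-care account contribution: $174.51
457(b) deferral: $2,909.11 × 0.0686 = $199.56
Pre-tax total = $174.51 + $199.56 = $374.07
Taxable wages = $2,909.11 − $374.07 = $2,535.04
Local income tax: $2,535.04 × 0.0219 = $55.52
Federal withholding: $2,535.04 × 0.1185 = $300.40
State income tax: $2,535.04 × 0.0705 = $178.72
Medicare tax: only $142,858.76 − $141,856.08 = $1,002.68 of this check is subject → $1,002.68 × 0.0283 = $28.38
SDI: $2,909.11 × 0.0116 = $33.75
Roth 401(k) contribution: $2,909.11 × 0.021 = $61.09
Total deductions = $174.51 + $199.56 + $55.52 + $300.40 + $178.72 + $28.38 + $33.75 + $61.09 = $1,031.93
Net pay = $2,909.11 − $1,031.93 = $1,877.18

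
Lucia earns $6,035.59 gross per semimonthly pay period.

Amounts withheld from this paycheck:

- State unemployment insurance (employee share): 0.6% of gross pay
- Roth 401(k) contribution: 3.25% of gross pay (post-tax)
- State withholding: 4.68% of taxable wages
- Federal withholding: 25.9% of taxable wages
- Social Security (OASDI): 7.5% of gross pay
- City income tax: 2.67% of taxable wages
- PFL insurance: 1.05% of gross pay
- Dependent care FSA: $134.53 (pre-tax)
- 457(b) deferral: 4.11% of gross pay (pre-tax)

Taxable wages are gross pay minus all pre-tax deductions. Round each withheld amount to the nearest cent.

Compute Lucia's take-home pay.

Dependent care FSA: $134.53
457(b) deferral: $6,035.59 × 0.0411 = $248.06
Pre-tax total = $134.53 + $248.06 = $382.59
Taxable wages = $6,035.59 − $382.59 = $5,653.00
City income tax: $5,653.00 × 0.0267 = $150.94
Federal withholding: $5,653.00 × 0.259 = $1,464.13
State withholding: $5,653.00 × 0.0468 = $264.56
State unemployment insurance (employee share): $6,035.59 × 0.006 = $36.21
PFL insurance: $6,035.59 × 0.0105 = $63.37
Social Security (OASDI): $6,035.59 × 0.075 = $452.67
Roth 401(k) contribution: $6,035.59 × 0.0325 = $196.16
Total deductions = $134.53 + $248.06 + $150.94 + $1,464.13 + $264.56 + $36.21 + $63.37 + $452.67 + $196.16 = $3,010.63
Net pay = $6,035.59 − $3,010.63 = $3,024.96

$3,024.96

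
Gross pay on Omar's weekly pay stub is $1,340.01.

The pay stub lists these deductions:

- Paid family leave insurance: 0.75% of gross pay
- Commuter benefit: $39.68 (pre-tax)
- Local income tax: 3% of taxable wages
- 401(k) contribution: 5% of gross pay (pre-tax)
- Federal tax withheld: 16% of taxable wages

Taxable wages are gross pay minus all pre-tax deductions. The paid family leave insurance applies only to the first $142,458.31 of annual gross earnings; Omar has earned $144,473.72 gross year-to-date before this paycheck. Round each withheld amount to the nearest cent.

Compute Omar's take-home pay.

Commuter benefit: $39.68
401(k) contribution: $1,340.01 × 0.05 = $67.00
Pre-tax total = $39.68 + $67.00 = $106.68
Taxable wages = $1,340.01 − $106.68 = $1,233.33
Federal tax withheld: $1,233.33 × 0.16 = $197.33
Local income tax: $1,233.33 × 0.03 = $37.00
Paid family leave insurance: annual cap $142,458.31 already reached (YTD $144,473.72), so $0.00
Total deductions = $39.68 + $67.00 + $197.33 + $37.00 + $0.00 = $341.01
Net pay = $1,340.01 − $341.01 = $999.00

$999.00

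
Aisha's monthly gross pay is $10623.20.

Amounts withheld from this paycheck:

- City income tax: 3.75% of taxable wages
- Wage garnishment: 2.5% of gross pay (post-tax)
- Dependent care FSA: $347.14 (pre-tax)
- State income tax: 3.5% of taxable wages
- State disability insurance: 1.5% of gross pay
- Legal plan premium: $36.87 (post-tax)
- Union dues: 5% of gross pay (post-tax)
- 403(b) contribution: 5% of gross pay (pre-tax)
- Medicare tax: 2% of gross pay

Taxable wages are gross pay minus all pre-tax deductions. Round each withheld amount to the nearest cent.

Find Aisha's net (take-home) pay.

403(b) contribution: $10623.20 × 0.05 = $531.16
Dependent care FSA: $347.14
Pre-tax total = $531.16 + $347.14 = $878.30
Taxable wages = $10623.20 − $878.30 = $9744.90
State income tax: $9744.90 × 0.035 = $341.07
City income tax: $9744.90 × 0.0375 = $365.43
Medicare tax: $10623.20 × 0.02 = $212.46
State disability insurance: $10623.20 × 0.015 = $159.35
Legal plan premium: $36.87
Union dues: $10623.20 × 0.05 = $531.16
Wage garnishment: $10623.20 × 0.025 = $265.58
Total deductions = $531.16 + $347.14 + $341.07 + $365.43 + $212.46 + $159.35 + $36.87 + $531.16 + $265.58 = $2790.22
Net pay = $10623.20 − $2790.22 = $7832.98

$7832.98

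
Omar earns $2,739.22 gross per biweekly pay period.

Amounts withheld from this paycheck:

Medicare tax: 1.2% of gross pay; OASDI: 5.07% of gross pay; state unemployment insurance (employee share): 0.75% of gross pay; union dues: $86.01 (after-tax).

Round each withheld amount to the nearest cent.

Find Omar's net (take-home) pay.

$2,460.92

OASDI: $2,739.22 × 0.0507 = $138.88
Medicare tax: $2,739.22 × 0.012 = $32.87
State unemployment insurance (employee share): $2,739.22 × 0.0075 = $20.54
Union dues: $86.01
Total deductions = $138.88 + $32.87 + $20.54 + $86.01 = $278.30
Net pay = $2,739.22 − $278.30 = $2,460.92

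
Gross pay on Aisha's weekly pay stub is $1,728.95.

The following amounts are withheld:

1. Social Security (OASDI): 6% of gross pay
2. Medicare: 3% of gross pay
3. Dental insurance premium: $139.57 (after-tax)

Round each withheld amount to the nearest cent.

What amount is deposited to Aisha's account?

Social Security (OASDI): $1,728.95 × 0.06 = $103.74
Medicare: $1,728.95 × 0.03 = $51.87
Dental insurance premium: $139.57
Total deductions = $103.74 + $51.87 + $139.57 = $295.18
Net pay = $1,728.95 − $295.18 = $1,433.77

$1,433.77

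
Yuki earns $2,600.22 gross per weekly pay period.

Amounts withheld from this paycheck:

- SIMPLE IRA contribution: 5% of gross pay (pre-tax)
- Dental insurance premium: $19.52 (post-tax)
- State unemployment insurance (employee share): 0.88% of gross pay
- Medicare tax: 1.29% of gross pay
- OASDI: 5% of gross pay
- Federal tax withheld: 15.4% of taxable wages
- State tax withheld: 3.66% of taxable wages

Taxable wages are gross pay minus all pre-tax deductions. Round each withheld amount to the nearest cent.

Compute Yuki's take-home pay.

SIMPLE IRA contribution: $2,600.22 × 0.05 = $130.01
Taxable wages = $2,600.22 − $130.01 = $2,470.21
State tax withheld: $2,470.21 × 0.0366 = $90.41
Federal tax withheld: $2,470.21 × 0.154 = $380.41
Medicare tax: $2,600.22 × 0.0129 = $33.54
State unemployment insurance (employee share): $2,600.22 × 0.0088 = $22.88
OASDI: $2,600.22 × 0.05 = $130.01
Dental insurance premium: $19.52
Total deductions = $130.01 + $90.41 + $380.41 + $33.54 + $22.88 + $130.01 + $19.52 = $806.78
Net pay = $2,600.22 − $806.78 = $1,793.44

$1,793.44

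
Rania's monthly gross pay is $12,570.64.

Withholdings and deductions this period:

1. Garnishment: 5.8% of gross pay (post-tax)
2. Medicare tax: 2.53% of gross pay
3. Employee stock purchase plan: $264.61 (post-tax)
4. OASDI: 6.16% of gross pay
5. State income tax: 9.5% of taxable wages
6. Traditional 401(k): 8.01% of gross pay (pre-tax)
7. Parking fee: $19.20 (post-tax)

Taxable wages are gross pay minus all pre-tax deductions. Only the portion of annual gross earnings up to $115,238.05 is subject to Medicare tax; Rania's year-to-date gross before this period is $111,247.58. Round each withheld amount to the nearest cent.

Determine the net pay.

$8,576.96

Traditional 401(k): $12,570.64 × 0.0801 = $1,006.91
Taxable wages = $12,570.64 − $1,006.91 = $11,563.73
State income tax: $11,563.73 × 0.095 = $1,098.55
OASDI: $12,570.64 × 0.0616 = $774.35
Medicare tax: only $115,238.05 − $111,247.58 = $3,990.47 of this check is subject → $3,990.47 × 0.0253 = $100.96
Garnishment: $12,570.64 × 0.058 = $729.10
Employee stock purchase plan: $264.61
Parking fee: $19.20
Total deductions = $1,006.91 + $1,098.55 + $774.35 + $100.96 + $729.10 + $264.61 + $19.20 = $3,993.68
Net pay = $12,570.64 − $3,993.68 = $8,576.96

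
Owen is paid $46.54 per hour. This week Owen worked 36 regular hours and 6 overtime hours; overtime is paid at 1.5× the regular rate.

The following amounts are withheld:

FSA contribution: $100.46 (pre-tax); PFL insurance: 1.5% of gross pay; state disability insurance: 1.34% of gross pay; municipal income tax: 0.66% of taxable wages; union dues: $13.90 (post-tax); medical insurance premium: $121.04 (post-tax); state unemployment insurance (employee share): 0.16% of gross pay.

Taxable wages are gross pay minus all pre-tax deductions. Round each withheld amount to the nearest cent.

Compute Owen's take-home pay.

Regular pay: 36 × $46.54 = $1,675.44
Overtime pay: 6 × $46.54 × 1.5 = $418.86
Gross pay = $1,675.44 + $418.86 = $2,094.30
FSA contribution: $100.46
Taxable wages = $2,094.30 − $100.46 = $1,993.84
Municipal income tax: $1,993.84 × 0.0066 = $13.16
State disability insurance: $2,094.30 × 0.0134 = $28.06
PFL insurance: $2,094.30 × 0.015 = $31.41
State unemployment insurance (employee share): $2,094.30 × 0.0016 = $3.35
Union dues: $13.90
Medical insurance premium: $121.04
Total deductions = $100.46 + $13.16 + $28.06 + $31.41 + $3.35 + $13.90 + $121.04 = $311.38
Net pay = $2,094.30 − $311.38 = $1,782.92

$1,782.92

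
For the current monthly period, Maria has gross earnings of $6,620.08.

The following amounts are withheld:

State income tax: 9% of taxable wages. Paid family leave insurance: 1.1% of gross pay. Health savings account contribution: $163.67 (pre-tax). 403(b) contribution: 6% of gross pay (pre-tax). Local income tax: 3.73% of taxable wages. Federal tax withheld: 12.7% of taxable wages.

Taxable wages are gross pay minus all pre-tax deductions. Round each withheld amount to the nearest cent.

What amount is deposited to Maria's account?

403(b) contribution: $6,620.08 × 0.06 = $397.20
Health savings account contribution: $163.67
Pre-tax total = $397.20 + $163.67 = $560.87
Taxable wages = $6,620.08 − $560.87 = $6,059.21
State income tax: $6,059.21 × 0.09 = $545.33
Federal tax withheld: $6,059.21 × 0.127 = $769.52
Local income tax: $6,059.21 × 0.0373 = $226.01
Paid family leave insurance: $6,620.08 × 0.011 = $72.82
Total deductions = $397.20 + $163.67 + $545.33 + $769.52 + $226.01 + $72.82 = $2,174.55
Net pay = $6,620.08 − $2,174.55 = $4,445.53

$4,445.53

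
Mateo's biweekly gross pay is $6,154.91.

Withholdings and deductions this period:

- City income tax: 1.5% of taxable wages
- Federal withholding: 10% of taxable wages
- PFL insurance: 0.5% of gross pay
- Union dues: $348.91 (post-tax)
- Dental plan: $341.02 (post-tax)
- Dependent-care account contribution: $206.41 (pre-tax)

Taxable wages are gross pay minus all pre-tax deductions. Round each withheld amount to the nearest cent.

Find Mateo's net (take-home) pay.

$4,543.72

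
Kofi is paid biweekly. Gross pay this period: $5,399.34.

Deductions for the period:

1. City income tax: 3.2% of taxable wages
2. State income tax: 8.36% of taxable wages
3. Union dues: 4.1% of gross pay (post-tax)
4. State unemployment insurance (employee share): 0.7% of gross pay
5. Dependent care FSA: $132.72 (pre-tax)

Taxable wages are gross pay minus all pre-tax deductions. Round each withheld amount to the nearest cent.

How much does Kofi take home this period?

Dependent care FSA: $132.72
Taxable wages = $5,399.34 − $132.72 = $5,266.62
State income tax: $5,266.62 × 0.0836 = $440.29
City income tax: $5,266.62 × 0.032 = $168.53
State unemployment insurance (employee share): $5,399.34 × 0.007 = $37.80
Union dues: $5,399.34 × 0.041 = $221.37
Total deductions = $132.72 + $440.29 + $168.53 + $37.80 + $221.37 = $1,000.71
Net pay = $5,399.34 − $1,000.71 = $4,398.63

$4,398.63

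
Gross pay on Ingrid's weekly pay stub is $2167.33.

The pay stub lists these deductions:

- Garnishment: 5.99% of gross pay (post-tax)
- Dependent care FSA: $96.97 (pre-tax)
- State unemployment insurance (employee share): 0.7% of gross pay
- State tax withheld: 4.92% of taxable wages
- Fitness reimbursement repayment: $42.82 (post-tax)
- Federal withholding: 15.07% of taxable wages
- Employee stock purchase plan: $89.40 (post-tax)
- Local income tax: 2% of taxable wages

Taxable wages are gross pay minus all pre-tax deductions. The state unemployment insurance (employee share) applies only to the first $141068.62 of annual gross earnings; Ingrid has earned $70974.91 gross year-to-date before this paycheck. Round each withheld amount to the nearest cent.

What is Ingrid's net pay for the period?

Dependent care FSA: $96.97
Taxable wages = $2167.33 − $96.97 = $2070.36
Federal withholding: $2070.36 × 0.1507 = $312.00
State tax withheld: $2070.36 × 0.0492 = $101.86
Local income tax: $2070.36 × 0.02 = $41.41
State unemployment insurance (employee share): cap not yet reached, full $2167.33 is subject → $2167.33 × 0.007 = $15.17
Garnishment: $2167.33 × 0.0599 = $129.82
Fitness reimbursement repayment: $42.82
Employee stock purchase plan: $89.40
Total deductions = $96.97 + $312.00 + $101.86 + $41.41 + $15.17 + $129.82 + $42.82 + $89.40 = $829.45
Net pay = $2167.33 − $829.45 = $1337.88

$1337.88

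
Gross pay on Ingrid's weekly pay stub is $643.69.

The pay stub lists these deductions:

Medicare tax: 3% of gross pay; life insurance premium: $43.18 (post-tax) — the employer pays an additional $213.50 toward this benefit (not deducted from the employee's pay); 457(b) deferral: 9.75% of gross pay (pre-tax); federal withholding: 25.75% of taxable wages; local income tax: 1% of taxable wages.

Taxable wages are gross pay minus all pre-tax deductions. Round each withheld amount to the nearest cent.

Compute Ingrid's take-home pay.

$363.04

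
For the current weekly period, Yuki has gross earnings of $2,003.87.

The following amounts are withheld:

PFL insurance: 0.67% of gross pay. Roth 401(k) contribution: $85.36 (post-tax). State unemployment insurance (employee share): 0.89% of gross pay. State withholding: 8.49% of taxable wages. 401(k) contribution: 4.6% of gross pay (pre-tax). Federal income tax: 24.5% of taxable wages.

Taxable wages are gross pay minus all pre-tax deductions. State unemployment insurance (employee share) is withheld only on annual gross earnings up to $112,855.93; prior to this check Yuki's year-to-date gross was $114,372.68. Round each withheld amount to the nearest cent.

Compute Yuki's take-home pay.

401(k) contribution: $2,003.87 × 0.046 = $92.18
Taxable wages = $2,003.87 − $92.18 = $1,911.69
State withholding: $1,911.69 × 0.0849 = $162.30
Federal income tax: $1,911.69 × 0.245 = $468.36
State unemployment insurance (employee share): annual cap $112,855.93 already reached (YTD $114,372.68), so $0.00
PFL insurance: $2,003.87 × 0.0067 = $13.43
Roth 401(k) contribution: $85.36
Total deductions = $92.18 + $162.30 + $468.36 + $0.00 + $13.43 + $85.36 = $821.63
Net pay = $2,003.87 − $821.63 = $1,182.24

$1,182.24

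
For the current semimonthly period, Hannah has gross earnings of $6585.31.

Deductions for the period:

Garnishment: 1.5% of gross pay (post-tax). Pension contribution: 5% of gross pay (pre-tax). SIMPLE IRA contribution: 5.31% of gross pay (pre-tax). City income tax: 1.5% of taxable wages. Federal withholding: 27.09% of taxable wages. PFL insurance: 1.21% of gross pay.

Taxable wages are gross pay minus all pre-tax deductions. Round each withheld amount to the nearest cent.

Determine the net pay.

SIMPLE IRA contribution: $6585.31 × 0.0531 = $349.68
Pension contribution: $6585.31 × 0.05 = $329.27
Pre-tax total = $349.68 + $329.27 = $678.95
Taxable wages = $6585.31 − $678.95 = $5906.36
City income tax: $5906.36 × 0.015 = $88.60
Federal withholding: $5906.36 × 0.2709 = $1600.03
PFL insurance: $6585.31 × 0.0121 = $79.68
Garnishment: $6585.31 × 0.015 = $98.78
Total deductions = $349.68 + $329.27 + $88.60 + $1600.03 + $79.68 + $98.78 = $2546.04
Net pay = $6585.31 − $2546.04 = $4039.27

$4039.27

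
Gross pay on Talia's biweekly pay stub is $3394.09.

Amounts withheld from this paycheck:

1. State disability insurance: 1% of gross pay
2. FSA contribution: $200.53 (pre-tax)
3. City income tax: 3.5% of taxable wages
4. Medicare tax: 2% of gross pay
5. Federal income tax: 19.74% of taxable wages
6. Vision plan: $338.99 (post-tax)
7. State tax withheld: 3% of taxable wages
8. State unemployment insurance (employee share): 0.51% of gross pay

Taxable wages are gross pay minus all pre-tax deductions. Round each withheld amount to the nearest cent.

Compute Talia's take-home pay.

FSA contribution: $200.53
Taxable wages = $3394.09 − $200.53 = $3193.56
Federal income tax: $3193.56 × 0.1974 = $630.41
State tax withheld: $3193.56 × 0.03 = $95.81
City income tax: $3193.56 × 0.035 = $111.77
State unemployment insurance (employee share): $3394.09 × 0.0051 = $17.31
State disability insurance: $3394.09 × 0.01 = $33.94
Medicare tax: $3394.09 × 0.02 = $67.88
Vision plan: $338.99
Total deductions = $200.53 + $630.41 + $95.81 + $111.77 + $17.31 + $33.94 + $67.88 + $338.99 = $1496.64
Net pay = $3394.09 − $1496.64 = $1897.45

$1897.45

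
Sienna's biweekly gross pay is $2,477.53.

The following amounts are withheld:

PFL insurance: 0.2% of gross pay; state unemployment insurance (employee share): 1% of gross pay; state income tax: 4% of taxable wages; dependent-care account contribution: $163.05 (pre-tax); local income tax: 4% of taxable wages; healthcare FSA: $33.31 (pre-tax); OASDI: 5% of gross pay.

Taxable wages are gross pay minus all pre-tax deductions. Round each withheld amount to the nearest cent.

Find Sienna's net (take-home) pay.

$1,945.05

Healthcare FSA: $33.31
Dependent-care account contribution: $163.05
Pre-tax total = $33.31 + $163.05 = $196.36
Taxable wages = $2,477.53 − $196.36 = $2,281.17
Local income tax: $2,281.17 × 0.04 = $91.25
State income tax: $2,281.17 × 0.04 = $91.25
State unemployment insurance (employee share): $2,477.53 × 0.01 = $24.78
PFL insurance: $2,477.53 × 0.002 = $4.96
OASDI: $2,477.53 × 0.05 = $123.88
Total deductions = $33.31 + $163.05 + $91.25 + $91.25 + $24.78 + $4.96 + $123.88 = $532.48
Net pay = $2,477.53 − $532.48 = $1,945.05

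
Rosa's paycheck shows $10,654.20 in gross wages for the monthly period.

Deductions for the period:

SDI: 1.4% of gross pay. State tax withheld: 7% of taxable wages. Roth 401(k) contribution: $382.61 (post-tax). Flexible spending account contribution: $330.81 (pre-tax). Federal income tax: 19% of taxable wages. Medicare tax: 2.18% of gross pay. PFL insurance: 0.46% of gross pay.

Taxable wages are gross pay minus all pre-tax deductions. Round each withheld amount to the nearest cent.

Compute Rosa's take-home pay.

Flexible spending account contribution: $330.81
Taxable wages = $10,654.20 − $330.81 = $10,323.39
Federal income tax: $10,323.39 × 0.19 = $1,961.44
State tax withheld: $10,323.39 × 0.07 = $722.64
SDI: $10,654.20 × 0.014 = $149.16
PFL insurance: $10,654.20 × 0.0046 = $49.01
Medicare tax: $10,654.20 × 0.0218 = $232.26
Roth 401(k) contribution: $382.61
Total deductions = $330.81 + $1,961.44 + $722.64 + $149.16 + $49.01 + $232.26 + $382.61 = $3,827.93
Net pay = $10,654.20 − $3,827.93 = $6,826.27

$6,826.27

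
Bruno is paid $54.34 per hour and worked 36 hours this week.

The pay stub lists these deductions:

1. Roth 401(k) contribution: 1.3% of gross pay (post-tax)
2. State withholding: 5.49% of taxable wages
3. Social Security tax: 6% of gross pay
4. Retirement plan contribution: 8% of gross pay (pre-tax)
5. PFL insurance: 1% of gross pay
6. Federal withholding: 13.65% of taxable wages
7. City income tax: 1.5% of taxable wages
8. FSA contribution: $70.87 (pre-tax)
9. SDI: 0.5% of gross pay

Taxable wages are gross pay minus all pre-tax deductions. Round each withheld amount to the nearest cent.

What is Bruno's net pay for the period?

$1199.90

Gross pay: 36 × $54.34 = $1956.24
FSA contribution: $70.87
Retirement plan contribution: $1956.24 × 0.08 = $156.50
Pre-tax total = $70.87 + $156.50 = $227.37
Taxable wages = $1956.24 − $227.37 = $1728.87
State withholding: $1728.87 × 0.0549 = $94.91
Federal withholding: $1728.87 × 0.1365 = $235.99
City income tax: $1728.87 × 0.015 = $25.93
PFL insurance: $1956.24 × 0.01 = $19.56
SDI: $1956.24 × 0.005 = $9.78
Social Security tax: $1956.24 × 0.06 = $117.37
Roth 401(k) contribution: $1956.24 × 0.013 = $25.43
Total deductions = $70.87 + $156.50 + $94.91 + $235.99 + $25.93 + $19.56 + $9.78 + $117.37 + $25.43 = $756.34
Net pay = $1956.24 − $756.34 = $1199.90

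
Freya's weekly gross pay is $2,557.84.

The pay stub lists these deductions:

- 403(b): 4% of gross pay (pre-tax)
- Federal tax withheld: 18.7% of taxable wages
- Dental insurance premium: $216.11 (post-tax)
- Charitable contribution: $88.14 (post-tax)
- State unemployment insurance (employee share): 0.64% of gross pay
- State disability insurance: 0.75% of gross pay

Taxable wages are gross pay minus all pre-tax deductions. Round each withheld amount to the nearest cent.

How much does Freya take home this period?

$1,656.55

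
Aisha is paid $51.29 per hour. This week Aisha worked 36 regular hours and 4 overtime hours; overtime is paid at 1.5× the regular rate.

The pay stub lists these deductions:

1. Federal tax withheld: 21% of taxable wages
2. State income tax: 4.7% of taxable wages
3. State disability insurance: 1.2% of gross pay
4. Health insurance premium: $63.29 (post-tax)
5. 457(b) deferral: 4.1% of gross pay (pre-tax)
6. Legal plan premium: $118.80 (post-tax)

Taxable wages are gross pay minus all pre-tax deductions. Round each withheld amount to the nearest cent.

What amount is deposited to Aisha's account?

Regular pay: 36 × $51.29 = $1,846.44
Overtime pay: 4 × $51.29 × 1.5 = $307.74
Gross pay = $1,846.44 + $307.74 = $2,154.18
457(b) deferral: $2,154.18 × 0.041 = $88.32
Taxable wages = $2,154.18 − $88.32 = $2,065.86
Federal tax withheld: $2,065.86 × 0.21 = $433.83
State income tax: $2,065.86 × 0.047 = $97.10
State disability insurance: $2,154.18 × 0.012 = $25.85
Legal plan premium: $118.80
Health insurance premium: $63.29
Total deductions = $88.32 + $433.83 + $97.10 + $25.85 + $118.80 + $63.29 = $827.19
Net pay = $2,154.18 − $827.19 = $1,326.99

$1,326.99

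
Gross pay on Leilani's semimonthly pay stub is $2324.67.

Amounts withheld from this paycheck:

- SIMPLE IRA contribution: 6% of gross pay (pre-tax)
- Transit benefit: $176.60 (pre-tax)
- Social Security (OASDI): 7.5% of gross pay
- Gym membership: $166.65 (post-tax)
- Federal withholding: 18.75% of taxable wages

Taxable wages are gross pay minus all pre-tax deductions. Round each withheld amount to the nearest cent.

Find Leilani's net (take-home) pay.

Transit benefit: $176.60
SIMPLE IRA contribution: $2324.67 × 0.06 = $139.48
Pre-tax total = $176.60 + $139.48 = $316.08
Taxable wages = $2324.67 − $316.08 = $2008.59
Federal withholding: $2008.59 × 0.1875 = $376.61
Social Security (OASDI): $2324.67 × 0.075 = $174.35
Gym membership: $166.65
Total deductions = $176.60 + $139.48 + $376.61 + $174.35 + $166.65 = $1033.69
Net pay = $2324.67 − $1033.69 = $1290.98

$1290.98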